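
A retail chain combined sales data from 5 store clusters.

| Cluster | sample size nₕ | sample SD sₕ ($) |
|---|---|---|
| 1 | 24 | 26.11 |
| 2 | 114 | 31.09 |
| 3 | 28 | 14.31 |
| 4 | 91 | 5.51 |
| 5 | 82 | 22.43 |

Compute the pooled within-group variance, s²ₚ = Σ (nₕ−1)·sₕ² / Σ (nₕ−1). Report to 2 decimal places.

520.71

Degrees of freedom: 23 + 113 + 27 + 90 + 81 = 334.
Σ(nₕ−1)sₕ² = 23·681.7321 + 113·966.5881 + 27·204.7761 + 90·30.3601 + 81·503.1049 = 173917.1542.
s²ₚ = 173917.1542 / 334 = 520.7100... → 520.71.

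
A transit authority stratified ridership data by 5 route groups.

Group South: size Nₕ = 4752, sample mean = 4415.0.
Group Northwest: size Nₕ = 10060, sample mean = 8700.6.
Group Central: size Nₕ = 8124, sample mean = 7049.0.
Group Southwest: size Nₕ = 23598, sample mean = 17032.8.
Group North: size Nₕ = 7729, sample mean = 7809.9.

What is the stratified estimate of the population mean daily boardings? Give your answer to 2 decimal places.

11574.68

N = 4752 + 10060 + 8124 + 23598 + 7729 = 54263.
Overall mean = Σ (Nₕ/N)·x̄ₕ — weight by population share, not a simple average.
Σ Nₕx̄ₕ = 4752·4415.0 + 10060·8700.6 + 8124·7049.0 + 23598·17032.8 + 7729·7809.9 = 20980080 + 87528036 + 57266076 + 401940014.4 + 60362717.1 = 628076923.5.
Divide by N: 628076923.5 / 54263 = 11574.6812... → 11574.68.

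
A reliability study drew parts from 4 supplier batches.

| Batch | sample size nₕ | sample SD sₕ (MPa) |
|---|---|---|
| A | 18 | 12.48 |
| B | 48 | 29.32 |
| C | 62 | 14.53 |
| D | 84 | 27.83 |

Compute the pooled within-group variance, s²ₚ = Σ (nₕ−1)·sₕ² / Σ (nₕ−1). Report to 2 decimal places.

Degrees of freedom: 17 + 47 + 61 + 83 = 208.
Σ(nₕ−1)sₕ² = 17·155.7504 + 47·859.6624 + 61·211.1209 + 83·774.5089 = 120214.5032.
s²ₚ = 120214.5032 / 208 = 577.9543... → 577.95.

577.95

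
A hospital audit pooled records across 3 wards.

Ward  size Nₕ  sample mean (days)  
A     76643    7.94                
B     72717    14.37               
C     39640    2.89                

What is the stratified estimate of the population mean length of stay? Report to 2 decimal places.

N = 76643 + 72717 + 39640 = 189000.
Overall mean = Σ (Nₕ/N)·x̄ₕ — weight by population share, not a simple average.
Σ Nₕx̄ₕ = 76643·7.94 + 72717·14.37 + 39640·2.89 = 608545.42 + 1044943.29 + 114559.6 = 1768048.31.
Divide by N: 1768048.31 / 189000 = 9.3548... → 9.35.

9.35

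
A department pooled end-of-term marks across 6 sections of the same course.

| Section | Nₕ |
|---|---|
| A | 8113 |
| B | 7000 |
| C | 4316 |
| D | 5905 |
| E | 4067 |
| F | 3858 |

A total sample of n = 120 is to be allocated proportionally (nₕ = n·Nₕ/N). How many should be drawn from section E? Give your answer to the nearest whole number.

N = 8113 + 7000 + 4316 + 5905 + 4067 + 3858 = 33259.
n_E = 120·4067/33259 = 14.674... → 15.

15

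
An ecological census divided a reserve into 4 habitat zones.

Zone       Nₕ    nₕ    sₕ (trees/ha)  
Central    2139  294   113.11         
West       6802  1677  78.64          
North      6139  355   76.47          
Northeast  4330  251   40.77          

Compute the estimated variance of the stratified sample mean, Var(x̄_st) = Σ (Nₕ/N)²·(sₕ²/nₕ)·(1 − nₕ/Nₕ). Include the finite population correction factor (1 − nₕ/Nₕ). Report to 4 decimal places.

2.6600

N = 19410. Term for each stratum: Wₕ²sₕ²/nₕ·(1−nₕ/Nₕ).
Var(x̄_st) = 0.4558382 + 0.3412191 + 1.5524895 + 0.3104547 = 2.6600016 → 2.6600.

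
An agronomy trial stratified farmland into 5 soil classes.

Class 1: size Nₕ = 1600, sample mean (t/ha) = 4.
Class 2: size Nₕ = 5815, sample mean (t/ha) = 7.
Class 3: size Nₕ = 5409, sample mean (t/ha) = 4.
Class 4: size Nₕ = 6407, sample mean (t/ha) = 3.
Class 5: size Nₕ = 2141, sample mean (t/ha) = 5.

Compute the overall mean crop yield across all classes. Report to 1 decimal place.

N = 1600 + 5815 + 5409 + 6407 + 2141 = 21372.
The stratified mean weights each stratum mean by its population share Nₕ/N.
Σ Nₕx̄ₕ = 1600·4 + 5815·7 + 5409·4 + 6407·3 + 2141·5 = 6400 + 40705 + 21636 + 19221 + 10705 = 98667.
Divide by N: 98667 / 21372 = 4.617... → 4.6.

4.6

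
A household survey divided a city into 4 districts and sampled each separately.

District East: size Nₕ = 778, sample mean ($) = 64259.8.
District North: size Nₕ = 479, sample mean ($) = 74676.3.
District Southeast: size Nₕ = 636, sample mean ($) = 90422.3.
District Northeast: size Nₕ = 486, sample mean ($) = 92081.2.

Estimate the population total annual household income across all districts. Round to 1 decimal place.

188024118.1

Estimate total by summing Nₕ·x̄ₕ over strata.
778·64259.8 + 479·74676.3 + 636·90422.3 + 486·92081.2 = 49994124.4 + 35769947.7 + 57508582.8 + 44751463.2 = 188024118.1.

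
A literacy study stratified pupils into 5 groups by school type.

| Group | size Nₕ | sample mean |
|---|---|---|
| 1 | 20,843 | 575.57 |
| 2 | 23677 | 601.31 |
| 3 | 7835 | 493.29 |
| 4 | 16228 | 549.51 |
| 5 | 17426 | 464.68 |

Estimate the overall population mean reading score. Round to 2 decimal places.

547.78

N = 20843 + 23677 + 7835 + 16228 + 17426 = 86009.
Overall mean = Σ (Nₕ/N)·x̄ₕ — weight by population share, not a simple average.
Σ Nₕx̄ₕ = 20843·575.57 + 23677·601.31 + 7835·493.29 + 16228·549.51 + 17426·464.68 = 11996605.51 + 14237216.87 + 3864927.15 + 8917448.28 + 8097513.68 = 47113711.49.
Divide by N: 47113711.49 / 86009 = 547.7765... → 547.78.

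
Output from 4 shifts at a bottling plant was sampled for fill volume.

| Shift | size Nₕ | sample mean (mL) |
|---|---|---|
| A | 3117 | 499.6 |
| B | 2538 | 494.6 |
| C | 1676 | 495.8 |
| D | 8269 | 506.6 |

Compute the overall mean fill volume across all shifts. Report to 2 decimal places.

x̄_st = (Σ Nₕx̄ₕ) / (Σ Nₕ) = (3117·499.6 + 2538·494.6 + 1676·495.8 + 8269·506.6) / 15600
= 7832584.2 / 15600 = 502.0887... → 502.09.

502.09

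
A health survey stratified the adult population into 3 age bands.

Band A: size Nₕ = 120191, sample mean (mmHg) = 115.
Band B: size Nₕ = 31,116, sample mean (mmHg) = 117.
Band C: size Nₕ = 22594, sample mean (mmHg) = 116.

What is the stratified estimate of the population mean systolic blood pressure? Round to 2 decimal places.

N = 120191 + 31116 + 22594 = 173901.
Weight each subgroup mean by Nₕ/N and sum.
Σ Nₕx̄ₕ = 120191·115 + 31116·117 + 22594·116 = 13821965 + 3640572 + 2620904 = 20083441.
Divide by N: 20083441 / 173901 = 115.4878... → 115.49.

115.49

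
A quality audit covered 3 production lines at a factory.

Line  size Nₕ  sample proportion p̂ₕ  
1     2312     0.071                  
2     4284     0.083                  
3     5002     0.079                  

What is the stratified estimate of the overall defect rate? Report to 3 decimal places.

Wₕ = Nₕ/N with N = 11598: 0.1993, 0.3694, 0.4313.
p̂_st = 0.1993·0.071 + 0.3694·0.083 + 0.4313·0.079 ≈ 0.07888... → 0.079.

0.079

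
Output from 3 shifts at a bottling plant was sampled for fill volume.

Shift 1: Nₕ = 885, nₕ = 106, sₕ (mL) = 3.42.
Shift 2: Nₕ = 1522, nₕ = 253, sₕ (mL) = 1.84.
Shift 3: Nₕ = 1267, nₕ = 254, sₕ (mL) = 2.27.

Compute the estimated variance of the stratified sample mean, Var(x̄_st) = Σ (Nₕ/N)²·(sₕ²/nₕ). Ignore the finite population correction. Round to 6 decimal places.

N = 3674; Wₕ = Nₕ/N.
shift 1: (885/3674)²·3.42²/106 = 0.006402574
shift 2: (1522/3674)²·1.84²/253 = 0.002296498
shift 3: (1267/3674)²·2.27²/254 = 0.002412642
Sum = 0.011111714 → 0.011112.

0.011112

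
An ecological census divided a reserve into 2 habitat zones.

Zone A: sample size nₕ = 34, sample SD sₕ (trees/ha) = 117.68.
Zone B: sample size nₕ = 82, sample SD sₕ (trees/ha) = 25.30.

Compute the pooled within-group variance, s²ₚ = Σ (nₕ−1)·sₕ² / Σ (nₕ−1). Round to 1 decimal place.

A: (34−1)·117.68² = 33·13848.5824 = 457003.2192
B: (82−1)·25.30² = 81·640.09 = 51847.29
Numerator = 508850.5092; denominator = Σ(nₕ−1) = 114.
s²ₚ = 508850.5092/114 = 4463.601... → 4463.6.

4463.6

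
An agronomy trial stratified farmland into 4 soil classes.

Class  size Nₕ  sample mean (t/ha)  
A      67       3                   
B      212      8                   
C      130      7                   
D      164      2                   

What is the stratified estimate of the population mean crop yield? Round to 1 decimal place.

N = 573; weights Wₕ = Nₕ/N = (0.1169, 0.3700, 0.2269, 0.2862).
x̄_st = Σ Wₕ·x̄ₕ = 0.1169·3 + 0.3700·8 + 0.2269·7 + 0.2862·2 ≈ 5.471...
→ 5.5.

5.5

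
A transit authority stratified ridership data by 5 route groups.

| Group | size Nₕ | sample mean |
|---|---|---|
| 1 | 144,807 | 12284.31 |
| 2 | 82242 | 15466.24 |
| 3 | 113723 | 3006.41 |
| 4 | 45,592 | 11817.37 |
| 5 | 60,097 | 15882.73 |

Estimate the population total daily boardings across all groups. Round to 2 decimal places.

1: 144807·12284.31 = 1778854078.17
2: 82242·15466.24 = 1271974510.08
3: 113723·3006.41 = 341897964.43
4: 45592·11817.37 = 538777533.04
5: 60097·15882.73 = 954504424.81
τ̂ = Σ Nₕx̄ₕ = 4886008510.53.

4886008510.53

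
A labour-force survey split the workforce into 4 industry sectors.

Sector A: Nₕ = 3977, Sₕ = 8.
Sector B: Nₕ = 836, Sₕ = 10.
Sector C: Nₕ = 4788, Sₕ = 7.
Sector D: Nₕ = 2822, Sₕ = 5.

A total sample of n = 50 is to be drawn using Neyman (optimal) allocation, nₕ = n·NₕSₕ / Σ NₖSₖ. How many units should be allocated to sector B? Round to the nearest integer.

5

A: NₕSₕ = 3977·8 = 31816
B: NₕSₕ = 836·10 = 8360
C: NₕSₕ = 4788·7 = 33516
D: NₕSₕ = 2822·5 = 14110
Σ NₕSₕ = 87802.
n_B = 50·8360/87802 = 4.761... → 5.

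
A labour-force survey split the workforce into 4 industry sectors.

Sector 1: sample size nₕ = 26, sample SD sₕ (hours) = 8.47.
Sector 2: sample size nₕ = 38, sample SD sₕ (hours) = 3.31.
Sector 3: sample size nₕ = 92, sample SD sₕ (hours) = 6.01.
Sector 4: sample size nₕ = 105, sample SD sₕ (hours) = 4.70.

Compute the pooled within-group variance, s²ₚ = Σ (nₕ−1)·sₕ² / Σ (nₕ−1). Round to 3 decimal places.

30.285

Degrees of freedom: 25 + 37 + 91 + 104 = 257.
Σ(nₕ−1)sₕ² = 25·71.7409 + 37·10.9561 + 91·36.1201 + 104·22.09 = 7783.1873.
s²ₚ = 7783.1873 / 257 = 30.28478... → 30.285.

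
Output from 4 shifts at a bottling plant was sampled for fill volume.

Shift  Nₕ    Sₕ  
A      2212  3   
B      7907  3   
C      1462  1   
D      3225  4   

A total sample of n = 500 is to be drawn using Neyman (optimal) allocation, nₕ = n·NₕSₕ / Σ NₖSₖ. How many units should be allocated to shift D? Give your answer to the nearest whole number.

Σ NₕSₕ = 2212·3 + 7907·3 + 1462·1 + 3225·4 = 44719.
Share for D: 12900/44719 = 0.28847.
n_D = 500 × 0.28847 = 144.234... → 144.

144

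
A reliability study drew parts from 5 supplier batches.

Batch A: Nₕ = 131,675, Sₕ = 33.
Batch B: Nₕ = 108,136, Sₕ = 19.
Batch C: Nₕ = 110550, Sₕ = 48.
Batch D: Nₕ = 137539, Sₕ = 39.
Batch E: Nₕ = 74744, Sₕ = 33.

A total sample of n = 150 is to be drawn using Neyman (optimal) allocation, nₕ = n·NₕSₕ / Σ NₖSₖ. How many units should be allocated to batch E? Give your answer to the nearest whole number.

19

Σ NₕSₕ = 131675·33 + 108136·19 + 110550·48 + 137539·39 + 74744·33 = 19536832.
Share for E: 2466552/19536832 = 0.12625.
n_E = 150 × 0.12625 = 18.938... → 19.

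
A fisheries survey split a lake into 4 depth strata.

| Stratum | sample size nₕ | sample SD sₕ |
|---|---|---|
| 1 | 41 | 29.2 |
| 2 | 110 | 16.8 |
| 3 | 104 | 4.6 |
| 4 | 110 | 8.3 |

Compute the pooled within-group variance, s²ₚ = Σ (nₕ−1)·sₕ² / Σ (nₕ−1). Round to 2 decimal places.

Degrees of freedom: 40 + 109 + 103 + 109 = 361.
Σ(nₕ−1)sₕ² = 40·852.64 + 109·282.24 + 103·21.16 + 109·68.89 = 74558.25.
s²ₚ = 74558.25 / 361 = 206.5325... → 206.53.

206.53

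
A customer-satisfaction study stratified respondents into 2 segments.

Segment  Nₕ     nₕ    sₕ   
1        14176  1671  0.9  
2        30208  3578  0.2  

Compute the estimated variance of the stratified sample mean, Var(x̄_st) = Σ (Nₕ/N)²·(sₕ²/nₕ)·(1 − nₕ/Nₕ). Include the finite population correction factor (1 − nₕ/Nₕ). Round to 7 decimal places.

0.0000482

N = 44384. Term for each stratum: Wₕ²sₕ²/nₕ·(1−nₕ/Nₕ).
Var(x̄_st) = 0.0000436207 + 0.0000045652 = 0.0000481859 → 0.0000482.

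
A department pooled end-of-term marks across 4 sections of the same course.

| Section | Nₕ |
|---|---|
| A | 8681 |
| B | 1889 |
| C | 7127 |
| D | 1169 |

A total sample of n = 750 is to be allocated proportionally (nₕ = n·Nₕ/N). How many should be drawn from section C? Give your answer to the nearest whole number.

N = 8681 + 1889 + 7127 + 1169 = 18866.
n_C = 750·7127/18866 = 283.327... → 283.

283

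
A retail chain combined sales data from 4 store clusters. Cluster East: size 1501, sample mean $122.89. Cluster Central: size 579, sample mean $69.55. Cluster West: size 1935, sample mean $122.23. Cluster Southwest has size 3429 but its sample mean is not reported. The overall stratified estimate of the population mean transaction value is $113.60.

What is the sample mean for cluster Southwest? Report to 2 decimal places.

N = 1501 + 579 + 1935 + 3429 = 7444.
Overall total = μ·N = 113.60·7444 = 845638.4.
Subtract the known strata: 1501·122.89 + 579·69.55 + 1935·122.23 = 461242.39.
Remaining total for cluster Southwest: 845638.4 − 461242.39 = 384396.01.
Divide by its size: 384396.01 / 3429 = 112.1015... → 112.10.

112.10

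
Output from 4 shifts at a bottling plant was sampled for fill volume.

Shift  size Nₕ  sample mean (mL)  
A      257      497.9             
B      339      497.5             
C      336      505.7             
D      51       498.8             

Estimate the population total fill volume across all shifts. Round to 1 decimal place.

Population total = Σ Nₕ·x̄ₕ (each stratum's size times its mean).
257·497.9 + 339·497.5 + 336·505.7 + 51·498.8 = 127960.3 + 168652.5 + 169915.2 + 25438.8 = 491966.8.

491966.8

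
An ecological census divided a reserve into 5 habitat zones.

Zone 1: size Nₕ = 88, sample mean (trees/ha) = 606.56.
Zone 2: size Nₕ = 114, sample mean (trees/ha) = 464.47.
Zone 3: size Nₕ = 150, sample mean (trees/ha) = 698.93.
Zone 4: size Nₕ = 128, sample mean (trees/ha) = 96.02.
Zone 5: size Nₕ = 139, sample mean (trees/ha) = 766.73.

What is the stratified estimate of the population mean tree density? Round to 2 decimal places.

N = 619; weights Wₕ = Nₕ/N = (0.1422, 0.1842, 0.2423, 0.2068, 0.2246).
x̄_st = Σ Wₕ·x̄ₕ = 0.1422·606.56 + 0.1842·464.47 + 0.2423·698.93 + 0.2068·96.02 + 0.2246·766.73 ≈ 533.1703...
→ 533.17.

533.17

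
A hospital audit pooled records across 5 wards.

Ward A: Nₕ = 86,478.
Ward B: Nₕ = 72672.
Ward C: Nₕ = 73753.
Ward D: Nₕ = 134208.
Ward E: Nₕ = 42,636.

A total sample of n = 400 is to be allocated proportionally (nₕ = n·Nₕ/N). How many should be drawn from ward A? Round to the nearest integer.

84

Share of ward A = 86478/409747 = 0.21105.
Allocate 400 × 0.21105 = 84.421... → 84.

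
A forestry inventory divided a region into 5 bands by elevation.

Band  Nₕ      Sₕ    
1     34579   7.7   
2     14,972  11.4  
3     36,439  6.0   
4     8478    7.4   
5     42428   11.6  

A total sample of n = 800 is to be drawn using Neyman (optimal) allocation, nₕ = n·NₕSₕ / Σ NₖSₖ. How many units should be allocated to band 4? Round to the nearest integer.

Σ NₕSₕ = 34579·7.7 + 14972·11.4 + 36439·6.0 + 8478·7.4 + 42428·11.6 = 1210475.1.
Share for 4: 62737.2/1210475.1 = 0.05183.
n_4 = 800 × 0.05183 = 41.463... → 41.

41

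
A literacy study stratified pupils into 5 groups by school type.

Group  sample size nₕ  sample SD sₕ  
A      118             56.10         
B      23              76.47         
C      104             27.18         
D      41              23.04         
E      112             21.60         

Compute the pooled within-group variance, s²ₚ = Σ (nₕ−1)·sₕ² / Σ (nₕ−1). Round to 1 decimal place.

1643.7

Degrees of freedom: 117 + 22 + 103 + 40 + 111 = 393.
Σ(nₕ−1)sₕ² = 117·3147.21 + 22·5847.6609 + 103·738.7524 + 40·530.8416 + 111·466.56 = 645985.431.
s²ₚ = 645985.431 / 393 = 1643.729... → 1643.7.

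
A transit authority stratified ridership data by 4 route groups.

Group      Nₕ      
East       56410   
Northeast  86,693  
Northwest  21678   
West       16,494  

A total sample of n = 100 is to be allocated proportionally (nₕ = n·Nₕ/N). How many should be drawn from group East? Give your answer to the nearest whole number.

N = 56410 + 86693 + 21678 + 16494 = 181275.
n_East = 100·56410/181275 = 31.118... → 31.

31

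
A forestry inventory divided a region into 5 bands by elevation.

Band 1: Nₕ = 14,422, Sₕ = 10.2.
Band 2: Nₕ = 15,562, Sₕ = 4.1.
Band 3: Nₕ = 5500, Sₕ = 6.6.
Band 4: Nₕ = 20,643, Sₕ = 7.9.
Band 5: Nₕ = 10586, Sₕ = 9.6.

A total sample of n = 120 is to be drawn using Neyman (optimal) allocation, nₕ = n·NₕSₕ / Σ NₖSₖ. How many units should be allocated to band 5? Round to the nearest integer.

Σ NₕSₕ = 14422·10.2 + 15562·4.1 + 5500·6.6 + 20643·7.9 + 10586·9.6 = 511913.9.
Share for 5: 101625.6/511913.9 = 0.19852.
n_5 = 120 × 0.19852 = 23.823... → 24.

24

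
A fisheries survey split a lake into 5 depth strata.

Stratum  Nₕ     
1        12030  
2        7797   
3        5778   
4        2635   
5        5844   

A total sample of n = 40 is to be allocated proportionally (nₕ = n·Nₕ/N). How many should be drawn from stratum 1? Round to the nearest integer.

14

Share of stratum 1 = 12030/34084 = 0.35295.
Allocate 40 × 0.35295 = 14.118... → 14.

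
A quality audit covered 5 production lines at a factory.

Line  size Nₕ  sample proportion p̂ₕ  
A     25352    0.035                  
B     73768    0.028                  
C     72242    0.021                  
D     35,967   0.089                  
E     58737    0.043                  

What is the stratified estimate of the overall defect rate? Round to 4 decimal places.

N = 25352 + 73768 + 72242 + 35967 + 58737 = 266066.
Overall proportion = Σ (Nₕ/N)·p̂ₕ.
Σ Nₕp̂ₕ = 887.32 + 2065.504 + 1517.082 + 3201.063 + 2525.691 = 10196.66.
10196.66 / 266066 = 0.038324... → 0.0383.

0.0383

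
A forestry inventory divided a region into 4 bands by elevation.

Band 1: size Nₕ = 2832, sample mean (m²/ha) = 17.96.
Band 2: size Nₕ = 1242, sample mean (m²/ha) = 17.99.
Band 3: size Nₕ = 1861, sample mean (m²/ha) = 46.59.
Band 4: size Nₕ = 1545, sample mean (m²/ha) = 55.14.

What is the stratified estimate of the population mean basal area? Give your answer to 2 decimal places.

x̄_st = (Σ Nₕx̄ₕ) / (Σ Nₕ) = (2832·17.96 + 1242·17.99 + 1861·46.59 + 1545·55.14) / 7480
= 245101.59 / 7480 = 32.7676... → 32.77.

32.77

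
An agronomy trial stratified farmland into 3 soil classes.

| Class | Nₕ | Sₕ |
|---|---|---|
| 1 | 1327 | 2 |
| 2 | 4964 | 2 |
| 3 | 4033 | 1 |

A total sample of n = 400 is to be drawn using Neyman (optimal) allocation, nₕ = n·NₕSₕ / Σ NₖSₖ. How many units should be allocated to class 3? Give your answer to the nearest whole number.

Σ NₕSₕ = 1327·2 + 4964·2 + 4033·1 = 16615.
Share for 3: 4033/16615 = 0.24273.
n_3 = 400 × 0.24273 = 97.093... → 97.

97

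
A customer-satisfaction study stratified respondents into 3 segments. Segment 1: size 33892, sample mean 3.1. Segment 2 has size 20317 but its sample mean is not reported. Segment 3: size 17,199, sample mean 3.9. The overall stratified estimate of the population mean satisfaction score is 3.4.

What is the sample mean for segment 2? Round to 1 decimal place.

N = 33892 + 20317 + 17199 = 71408.
Overall total = μ·N = 3.4·71408 = 242787.2.
Subtract the known strata: 33892·3.1 + 17199·3.9 = 172141.3.
Remaining total for segment 2: 242787.2 − 172141.3 = 70645.9.
Divide by its size: 70645.9 / 20317 = 3.477... → 3.5.

3.5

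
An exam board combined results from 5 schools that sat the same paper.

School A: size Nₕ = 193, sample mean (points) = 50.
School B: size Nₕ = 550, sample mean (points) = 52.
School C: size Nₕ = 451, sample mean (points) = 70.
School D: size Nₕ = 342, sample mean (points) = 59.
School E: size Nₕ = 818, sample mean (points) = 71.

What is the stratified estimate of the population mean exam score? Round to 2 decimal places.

N = 2354; weights Wₕ = Nₕ/N = (0.0820, 0.2336, 0.1916, 0.1453, 0.3475).
x̄_st = Σ Wₕ·x̄ₕ = 0.0820·50 + 0.2336·52 + 0.1916·70 + 0.1453·59 + 0.3475·71 ≈ 62.9040...
→ 62.90.

62.90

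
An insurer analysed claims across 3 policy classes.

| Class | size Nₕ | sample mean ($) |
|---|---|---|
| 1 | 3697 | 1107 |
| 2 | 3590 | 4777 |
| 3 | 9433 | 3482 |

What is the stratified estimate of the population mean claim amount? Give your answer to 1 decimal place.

x̄_st = (Σ Nₕx̄ₕ) / (Σ Nₕ) = (3697·1107 + 3590·4777 + 9433·3482) / 16720
= 54087715 / 16720 = 3234.911... → 3234.9.

3234.9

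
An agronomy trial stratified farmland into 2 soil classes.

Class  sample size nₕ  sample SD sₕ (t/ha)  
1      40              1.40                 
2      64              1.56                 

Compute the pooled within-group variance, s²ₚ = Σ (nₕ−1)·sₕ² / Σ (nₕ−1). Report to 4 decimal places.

1: (40−1)·1.40² = 39·1.96 = 76.44
2: (64−1)·1.56² = 63·2.4336 = 153.3168
Numerator = 229.7568; denominator = Σ(nₕ−1) = 102.
s²ₚ = 229.7568/102 = 2.252518... → 2.2525.

2.2525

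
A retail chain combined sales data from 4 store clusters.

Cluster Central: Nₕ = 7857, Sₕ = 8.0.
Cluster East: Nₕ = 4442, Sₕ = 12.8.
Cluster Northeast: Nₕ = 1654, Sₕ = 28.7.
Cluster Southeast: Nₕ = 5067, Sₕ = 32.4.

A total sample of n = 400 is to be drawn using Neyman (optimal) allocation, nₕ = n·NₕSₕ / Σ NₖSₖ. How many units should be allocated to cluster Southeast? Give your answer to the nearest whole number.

Σ NₕSₕ = 7857·8.0 + 4442·12.8 + 1654·28.7 + 5067·32.4 = 331354.2.
Share for Southeast: 164170.8/331354.2 = 0.49545.
n_Southeast = 400 × 0.49545 = 198.182... → 198.

198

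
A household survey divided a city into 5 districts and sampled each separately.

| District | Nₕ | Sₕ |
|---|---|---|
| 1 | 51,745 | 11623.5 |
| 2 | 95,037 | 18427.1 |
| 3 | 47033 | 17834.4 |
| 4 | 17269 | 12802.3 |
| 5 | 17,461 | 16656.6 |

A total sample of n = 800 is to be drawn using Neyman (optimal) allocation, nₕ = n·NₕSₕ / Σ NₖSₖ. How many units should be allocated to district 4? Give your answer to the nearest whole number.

48

1: NₕSₕ = 51745·11623.5 = 601458007.5
2: NₕSₕ = 95037·18427.1 = 1751256302.7
3: NₕSₕ = 47033·17834.4 = 838805335.2
4: NₕSₕ = 17269·12802.3 = 221082918.7
5: NₕSₕ = 17461·16656.6 = 290840892.6
Σ NₕSₕ = 3703443456.7.
n_4 = 800·221082918.7/3703443456.7 = 47.757... → 48.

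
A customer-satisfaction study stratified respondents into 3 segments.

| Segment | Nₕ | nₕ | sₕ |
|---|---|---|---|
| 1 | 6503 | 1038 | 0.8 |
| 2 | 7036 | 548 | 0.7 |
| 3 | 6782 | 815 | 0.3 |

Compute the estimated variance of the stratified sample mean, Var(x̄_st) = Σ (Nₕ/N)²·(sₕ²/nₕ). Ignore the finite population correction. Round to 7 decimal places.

0.0001826

N = 20321. Term for each stratum: Wₕ²sₕ²/nₕ.
Var(x̄_st) = 0.0000631422 + 0.0001071956 + 0.0000123001 = 0.0001826380 → 0.0001826.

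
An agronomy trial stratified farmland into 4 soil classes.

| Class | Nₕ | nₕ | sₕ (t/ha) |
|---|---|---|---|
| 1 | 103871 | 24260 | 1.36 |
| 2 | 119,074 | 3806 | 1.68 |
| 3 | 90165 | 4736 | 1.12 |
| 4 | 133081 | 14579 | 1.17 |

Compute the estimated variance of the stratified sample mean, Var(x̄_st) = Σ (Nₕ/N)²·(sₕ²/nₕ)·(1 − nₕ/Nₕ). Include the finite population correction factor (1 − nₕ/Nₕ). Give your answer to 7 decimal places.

0.0000720

N = 446191. Term for each stratum: Wₕ²sₕ²/nₕ·(1−nₕ/Nₕ).
Var(x̄_st) = 0.0000031667 + 0.0000511251 + 0.0000102477 + 0.0000074378 = 0.0000719773 → 0.0000720.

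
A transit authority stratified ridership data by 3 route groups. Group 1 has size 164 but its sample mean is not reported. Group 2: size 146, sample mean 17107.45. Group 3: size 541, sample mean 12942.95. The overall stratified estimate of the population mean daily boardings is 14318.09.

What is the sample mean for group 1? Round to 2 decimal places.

N = 164 + 146 + 541 = 851.
Overall total = μ·N = 14318.09·851 = 12184694.59.
Subtract the known strata: 146·17107.45 + 541·12942.95 = 9499823.65.
Remaining total for group 1: 12184694.59 − 9499823.65 = 2684870.94.
Divide by its size: 2684870.94 / 164 = 16371.1643... → 16371.16.

16371.16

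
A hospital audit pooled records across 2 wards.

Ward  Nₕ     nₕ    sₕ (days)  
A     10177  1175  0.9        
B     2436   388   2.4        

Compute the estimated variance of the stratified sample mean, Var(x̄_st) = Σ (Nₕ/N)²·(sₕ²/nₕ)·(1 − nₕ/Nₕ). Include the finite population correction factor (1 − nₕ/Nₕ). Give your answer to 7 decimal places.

0.0008625

N = 12613. Term for each stratum: Wₕ²sₕ²/nₕ·(1−nₕ/Nₕ).
Var(x̄_st) = 0.0003969805 + 0.0004655445 = 0.0008625250 → 0.0008625.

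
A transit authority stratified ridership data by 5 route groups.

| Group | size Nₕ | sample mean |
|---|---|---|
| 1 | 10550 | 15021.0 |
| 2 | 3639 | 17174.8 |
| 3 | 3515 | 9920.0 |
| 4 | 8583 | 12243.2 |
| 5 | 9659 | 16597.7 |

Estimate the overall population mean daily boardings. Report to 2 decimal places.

x̄_st = (Σ Nₕx̄ₕ) / (Σ Nₕ) = (10550·15021.0 + 3639·17174.8 + 3515·9920.0 + 8583·12243.2 + 9659·16597.7) / 35946
= 521240017.1 / 35946 = 14500.6403... → 14500.64.

14500.64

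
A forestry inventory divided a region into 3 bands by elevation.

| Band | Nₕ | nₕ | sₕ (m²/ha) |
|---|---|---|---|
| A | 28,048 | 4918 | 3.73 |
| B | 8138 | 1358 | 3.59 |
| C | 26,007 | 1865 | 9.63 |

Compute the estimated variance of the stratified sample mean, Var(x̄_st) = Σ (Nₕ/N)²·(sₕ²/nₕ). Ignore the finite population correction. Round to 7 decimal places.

0.0094329

N = 62193. Term for each stratum: Wₕ²sₕ²/nₕ.
Var(x̄_st) = 0.0005753736 + 0.0001624956 + 0.0086950331 = 0.0094329023 → 0.0094329.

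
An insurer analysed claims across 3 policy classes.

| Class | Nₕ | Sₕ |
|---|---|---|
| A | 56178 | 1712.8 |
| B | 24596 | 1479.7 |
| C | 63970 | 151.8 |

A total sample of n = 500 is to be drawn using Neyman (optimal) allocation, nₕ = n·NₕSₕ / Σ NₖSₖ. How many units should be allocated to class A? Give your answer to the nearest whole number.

338

Σ NₕSₕ = 56178·1712.8 + 24596·1479.7 + 63970·151.8 = 142327025.6.
Share for A: 96221678.4/142327025.6 = 0.67606.
n_A = 500 × 0.67606 = 338.030... → 338.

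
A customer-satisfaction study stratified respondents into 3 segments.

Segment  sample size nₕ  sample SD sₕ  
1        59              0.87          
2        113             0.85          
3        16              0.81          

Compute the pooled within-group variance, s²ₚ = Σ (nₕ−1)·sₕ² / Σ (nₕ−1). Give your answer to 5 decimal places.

1: (59−1)·0.87² = 58·0.7569 = 43.9002
2: (113−1)·0.85² = 112·0.7225 = 80.92
3: (16−1)·0.81² = 15·0.6561 = 9.8415
Numerator = 134.6617; denominator = Σ(nₕ−1) = 185.
s²ₚ = 134.6617/185 = 0.7279011... → 0.72790.

0.72790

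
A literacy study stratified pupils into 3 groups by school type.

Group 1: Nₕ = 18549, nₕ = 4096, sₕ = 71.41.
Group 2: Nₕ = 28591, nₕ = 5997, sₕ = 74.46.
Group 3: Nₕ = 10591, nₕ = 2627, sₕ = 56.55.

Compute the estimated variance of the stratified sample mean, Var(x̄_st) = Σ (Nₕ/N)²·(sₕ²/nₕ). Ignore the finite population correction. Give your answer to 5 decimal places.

N = 57731; Wₕ = Nₕ/N.
group 1: (18549/57731)²·71.41²/4096 = 0.12852303
group 2: (28591/57731)²·74.46²/5997 = 0.22675274
group 3: (10591/57731)²·56.55²/2627 = 0.04096952
Sum = 0.39624530 → 0.39625.

0.39625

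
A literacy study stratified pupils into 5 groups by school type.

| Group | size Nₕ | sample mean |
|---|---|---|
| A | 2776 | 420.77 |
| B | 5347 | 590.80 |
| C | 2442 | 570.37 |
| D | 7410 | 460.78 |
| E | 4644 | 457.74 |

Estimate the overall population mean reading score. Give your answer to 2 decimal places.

497.81

N = 2776 + 5347 + 2442 + 7410 + 4644 = 22619.
The stratified mean weights each stratum mean by its population share Nₕ/N.
Σ Nₕx̄ₕ = 2776·420.77 + 5347·590.80 + 2442·570.37 + 7410·460.78 + 4644·457.74 = 1168057.52 + 3159007.6 + 1392843.54 + 3414379.8 + 2125744.56 = 11260033.02.
Divide by N: 11260033.02 / 22619 = 497.8130... → 497.81.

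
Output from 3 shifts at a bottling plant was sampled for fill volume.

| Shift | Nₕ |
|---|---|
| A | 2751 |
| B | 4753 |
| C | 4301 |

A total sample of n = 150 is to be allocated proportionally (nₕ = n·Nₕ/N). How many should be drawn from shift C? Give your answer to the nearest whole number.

55

N = 2751 + 4753 + 4301 = 11805.
n_C = 150·4301/11805 = 54.651... → 55.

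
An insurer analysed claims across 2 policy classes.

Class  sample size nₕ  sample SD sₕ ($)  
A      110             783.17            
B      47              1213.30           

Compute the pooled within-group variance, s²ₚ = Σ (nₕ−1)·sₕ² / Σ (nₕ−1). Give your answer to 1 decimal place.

868207.6

Degrees of freedom: 109 + 46 = 155.
Σ(nₕ−1)sₕ² = 109·613355.2489 + 46·1472096.89 = 134572179.0701.
s²ₚ = 134572179.0701 / 155 = 868207.607... → 868207.6.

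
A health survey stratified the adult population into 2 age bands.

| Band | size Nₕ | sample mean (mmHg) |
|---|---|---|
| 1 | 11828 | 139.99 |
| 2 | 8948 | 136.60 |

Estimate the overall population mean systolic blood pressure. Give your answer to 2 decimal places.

N = 11828 + 8948 = 20776.
Overall mean = Σ (Nₕ/N)·x̄ₕ — weight by population share, not a simple average.
Σ Nₕx̄ₕ = 11828·139.99 + 8948·136.60 = 1655801.72 + 1222296.8 = 2878098.52.
Divide by N: 2878098.52 / 20776 = 138.5300... → 138.53.

138.53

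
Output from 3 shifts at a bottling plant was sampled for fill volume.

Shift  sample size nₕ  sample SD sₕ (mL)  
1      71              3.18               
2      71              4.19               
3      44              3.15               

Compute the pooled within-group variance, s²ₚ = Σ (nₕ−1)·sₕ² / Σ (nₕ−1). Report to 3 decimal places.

12.915

Degrees of freedom: 70 + 70 + 43 = 183.
Σ(nₕ−1)sₕ² = 70·10.1124 + 70·17.5561 + 43·9.9225 = 2363.4625.
s²ₚ = 2363.4625 / 183 = 12.91510... → 12.915.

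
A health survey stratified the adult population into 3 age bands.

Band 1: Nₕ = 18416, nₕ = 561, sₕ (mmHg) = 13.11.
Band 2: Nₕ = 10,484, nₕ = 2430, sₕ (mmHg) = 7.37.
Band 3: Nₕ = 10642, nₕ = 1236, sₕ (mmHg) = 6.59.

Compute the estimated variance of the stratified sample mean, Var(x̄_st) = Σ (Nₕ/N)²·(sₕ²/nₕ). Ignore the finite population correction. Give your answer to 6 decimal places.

0.070569

N = 39542; Wₕ = Nₕ/N.
band 1: (18416/39542)²·13.11²/561 = 0.066453196
band 2: (10484/39542)²·7.37²/2430 = 0.001571323
band 3: (10642/39542)²·6.59²/1236 = 0.002544964
Sum = 0.070569483 → 0.070569.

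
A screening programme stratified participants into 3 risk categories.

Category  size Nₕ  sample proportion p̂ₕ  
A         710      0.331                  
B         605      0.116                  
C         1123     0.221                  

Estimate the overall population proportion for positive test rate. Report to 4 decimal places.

Wₕ = Nₕ/N with N = 2438: 0.2912, 0.2482, 0.4606.
p̂_st = 0.2912·0.331 + 0.2482·0.116 + 0.4606·0.221 ≈ 0.226978... → 0.2270.

0.2270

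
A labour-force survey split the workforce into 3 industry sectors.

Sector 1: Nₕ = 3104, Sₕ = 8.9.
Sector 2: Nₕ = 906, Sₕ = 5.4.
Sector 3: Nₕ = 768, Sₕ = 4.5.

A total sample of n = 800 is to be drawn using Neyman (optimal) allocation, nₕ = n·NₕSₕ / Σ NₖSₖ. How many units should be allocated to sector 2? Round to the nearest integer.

Σ NₕSₕ = 3104·8.9 + 906·5.4 + 768·4.5 = 35974.
Share for 2: 4892.4/35974 = 0.13600.
n_2 = 800 × 0.13600 = 108.799... → 109.

109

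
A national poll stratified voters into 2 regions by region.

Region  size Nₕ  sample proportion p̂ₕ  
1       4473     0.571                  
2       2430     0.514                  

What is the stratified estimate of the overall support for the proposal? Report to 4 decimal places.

N = 4473 + 2430 = 6903.
Overall proportion = Σ (Nₕ/N)·p̂ₕ.
Σ Nₕp̂ₕ = 2554.083 + 1249.02 = 3803.103.
3803.103 / 6903 = 0.550935... → 0.5509.

0.5509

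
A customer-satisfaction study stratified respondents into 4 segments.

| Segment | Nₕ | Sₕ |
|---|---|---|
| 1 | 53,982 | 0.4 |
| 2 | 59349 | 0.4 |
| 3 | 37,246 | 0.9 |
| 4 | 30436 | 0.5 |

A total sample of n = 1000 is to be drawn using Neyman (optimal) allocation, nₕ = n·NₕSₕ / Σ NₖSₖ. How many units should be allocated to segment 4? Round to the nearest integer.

Σ NₕSₕ = 53982·0.4 + 59349·0.4 + 37246·0.9 + 30436·0.5 = 94071.8.
Share for 4: 15218/94071.8 = 0.16177.
n_4 = 1000 × 0.16177 = 161.770... → 162.

162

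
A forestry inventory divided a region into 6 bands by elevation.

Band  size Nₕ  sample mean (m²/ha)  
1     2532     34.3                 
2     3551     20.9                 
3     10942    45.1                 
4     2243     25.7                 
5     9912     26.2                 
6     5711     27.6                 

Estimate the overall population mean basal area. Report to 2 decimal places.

N = 34891; weights Wₕ = Nₕ/N = (0.0726, 0.1018, 0.3136, 0.0643, 0.2841, 0.1637).
x̄_st = Σ Wₕ·x̄ₕ = 0.0726·34.3 + 0.1018·20.9 + 0.3136·45.1 + 0.0643·25.7 + 0.2841·26.2 + 0.1637·27.6 ≈ 32.3726...
→ 32.37.

32.37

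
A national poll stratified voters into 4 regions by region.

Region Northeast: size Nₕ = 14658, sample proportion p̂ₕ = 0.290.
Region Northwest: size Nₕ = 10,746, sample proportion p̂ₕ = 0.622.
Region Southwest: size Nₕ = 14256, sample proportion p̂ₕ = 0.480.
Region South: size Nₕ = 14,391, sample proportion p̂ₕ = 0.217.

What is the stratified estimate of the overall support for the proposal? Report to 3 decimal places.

N = 14658 + 10746 + 14256 + 14391 = 54051.
Overall proportion = Σ (Nₕ/N)·p̂ₕ.
Σ Nₕp̂ₕ = 4250.82 + 6684.012 + 6842.88 + 3122.847 = 20900.559.
20900.559 / 54051 = 0.38668... → 0.387.

0.387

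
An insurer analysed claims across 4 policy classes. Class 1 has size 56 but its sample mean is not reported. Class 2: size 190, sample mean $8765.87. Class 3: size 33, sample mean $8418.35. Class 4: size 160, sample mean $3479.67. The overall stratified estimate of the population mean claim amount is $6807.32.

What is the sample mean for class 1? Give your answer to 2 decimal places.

8720.45

N = 56 + 190 + 33 + 160 = 439.
Overall total = μ·N = 6807.32·439 = 2988413.48.
Subtract the known strata: 190·8765.87 + 33·8418.35 + 160·3479.67 = 2500068.05.
Remaining total for class 1: 2988413.48 − 2500068.05 = 488345.43.
Divide by its size: 488345.43 / 56 = 8720.4541... → 8720.45.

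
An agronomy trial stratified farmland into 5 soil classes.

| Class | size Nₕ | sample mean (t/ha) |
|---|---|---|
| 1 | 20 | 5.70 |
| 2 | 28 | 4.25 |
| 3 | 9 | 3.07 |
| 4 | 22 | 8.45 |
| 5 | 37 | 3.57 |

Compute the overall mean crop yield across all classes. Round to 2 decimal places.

4.99

N = 116; weights Wₕ = Nₕ/N = (0.1724, 0.2414, 0.0776, 0.1897, 0.3190).
x̄_st = Σ Wₕ·x̄ₕ = 0.1724·5.70 + 0.2414·4.25 + 0.0776·3.07 + 0.1897·8.45 + 0.3190·3.57 ≈ 4.9881...
→ 4.99.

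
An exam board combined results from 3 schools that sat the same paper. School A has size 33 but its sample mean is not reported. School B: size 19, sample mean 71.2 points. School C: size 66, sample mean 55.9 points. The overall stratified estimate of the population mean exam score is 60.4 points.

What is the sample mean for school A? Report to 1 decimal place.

63.2

Σ Nₕx̄ₕ = N·μ, so 33·x̄_A = 118·60.4 − (19·71.2 + 66·55.9).
= 7127.2 − 5042.2 = 2085.
x̄_A = 2085 / 33 = 63.182... → 63.2.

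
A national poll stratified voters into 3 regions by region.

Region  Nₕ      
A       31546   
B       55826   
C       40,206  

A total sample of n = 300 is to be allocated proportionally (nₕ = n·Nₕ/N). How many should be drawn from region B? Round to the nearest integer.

131

N = 31546 + 55826 + 40206 = 127578.
n_B = 300·55826/127578 = 131.275... → 131.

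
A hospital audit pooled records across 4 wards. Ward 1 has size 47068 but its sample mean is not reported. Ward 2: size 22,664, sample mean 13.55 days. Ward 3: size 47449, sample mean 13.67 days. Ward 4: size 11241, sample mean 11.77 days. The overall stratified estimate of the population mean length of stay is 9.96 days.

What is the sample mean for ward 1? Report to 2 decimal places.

4.06

Σ Nₕx̄ₕ = N·μ, so 47068·x̄_1 = 128422·9.96 − (22664·13.55 + 47449·13.67 + 11241·11.77).
= 1279083.12 − 1088031.6 = 191051.52.
x̄_1 = 191051.52 / 47068 = 4.0591... → 4.06.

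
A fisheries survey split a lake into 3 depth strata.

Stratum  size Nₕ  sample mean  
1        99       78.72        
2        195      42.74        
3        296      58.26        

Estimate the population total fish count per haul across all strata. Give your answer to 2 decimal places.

33372.54

Estimate total by summing Nₕ·x̄ₕ over strata.
99·78.72 + 195·42.74 + 296·58.26 = 7793.28 + 8334.3 + 17244.96 = 33372.54.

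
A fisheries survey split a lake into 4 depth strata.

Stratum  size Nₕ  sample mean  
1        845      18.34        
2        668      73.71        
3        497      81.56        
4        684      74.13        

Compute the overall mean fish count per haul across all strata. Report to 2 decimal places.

N = 2694; weights Wₕ = Nₕ/N = (0.3137, 0.2480, 0.1845, 0.2539).
x̄_st = Σ Wₕ·x̄ₕ = 0.3137·18.34 + 0.2480·73.71 + 0.1845·81.56 + 0.2539·74.13 ≈ 57.8975...
→ 57.90.

57.90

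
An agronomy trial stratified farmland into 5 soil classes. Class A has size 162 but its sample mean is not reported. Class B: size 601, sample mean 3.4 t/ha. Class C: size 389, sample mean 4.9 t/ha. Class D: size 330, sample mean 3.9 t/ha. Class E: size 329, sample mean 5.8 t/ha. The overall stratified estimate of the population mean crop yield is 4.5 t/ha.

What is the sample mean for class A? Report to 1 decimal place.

6.2

N = 162 + 601 + 389 + 330 + 329 = 1811.
Overall total = μ·N = 4.5·1811 = 8149.5.
Subtract the known strata: 601·3.4 + 389·4.9 + 330·3.9 + 329·5.8 = 7144.7.
Remaining total for class A: 8149.5 − 7144.7 = 1004.8.
Divide by its size: 1004.8 / 162 = 6.202... → 6.2.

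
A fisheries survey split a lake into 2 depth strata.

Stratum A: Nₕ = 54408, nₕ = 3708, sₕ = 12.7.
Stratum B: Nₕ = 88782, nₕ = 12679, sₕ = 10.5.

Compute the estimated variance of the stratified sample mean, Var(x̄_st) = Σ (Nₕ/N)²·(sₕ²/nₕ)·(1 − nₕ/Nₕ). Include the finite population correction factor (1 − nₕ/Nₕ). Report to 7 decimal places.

N = 143190. Term for each stratum: Wₕ²sₕ²/nₕ·(1−nₕ/Nₕ).
Var(x̄_st) = 0.0058521178 + 0.0028654638 = 0.0087175816 → 0.0087176.

0.0087176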